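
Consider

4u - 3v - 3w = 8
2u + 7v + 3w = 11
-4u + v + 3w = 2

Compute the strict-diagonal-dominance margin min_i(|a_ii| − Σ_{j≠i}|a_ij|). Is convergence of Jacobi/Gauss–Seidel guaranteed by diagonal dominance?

-2

row 1: |4| − (3+3) = -2
row 2: |7| − (2+3) = 2
row 3: |3| − (4+1) = -2
minimum over rows = -2 → not strictly diagonally dominant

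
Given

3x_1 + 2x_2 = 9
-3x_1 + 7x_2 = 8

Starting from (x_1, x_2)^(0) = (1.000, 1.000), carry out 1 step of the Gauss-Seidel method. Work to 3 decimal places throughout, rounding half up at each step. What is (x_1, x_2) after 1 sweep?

(2.333, 2.143)

Iteration 1:
  x_1 = (9 - (2)·1.000) / (3) = 2.333
  x_2 = (8 - (-3)·2.333) / (7) = 2.143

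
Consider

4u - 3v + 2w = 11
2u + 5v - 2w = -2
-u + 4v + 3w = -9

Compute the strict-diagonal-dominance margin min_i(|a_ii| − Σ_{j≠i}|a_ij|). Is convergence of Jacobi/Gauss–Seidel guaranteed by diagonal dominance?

row 1: |4| − (3+2) = -1
row 2: |5| − (2+2) = 1
row 3: |3| − (1+4) = -2
minimum over rows = -2 → not strictly diagonally dominant

-2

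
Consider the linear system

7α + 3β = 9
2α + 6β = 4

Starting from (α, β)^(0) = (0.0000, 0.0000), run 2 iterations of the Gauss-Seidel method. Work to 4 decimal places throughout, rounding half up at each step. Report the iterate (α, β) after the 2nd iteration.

(1.1837, 0.2721)

Iteration 1:
  α = (9 - (3)·0.0000) / (7) = 1.2857
  β = (4 - (2)·1.2857) / (6) = 0.2381
Iteration 2:
  α = (9 - (3)·0.2381) / (7) = 1.1837
  β = (4 - (2)·1.1837) / (6) = 0.2721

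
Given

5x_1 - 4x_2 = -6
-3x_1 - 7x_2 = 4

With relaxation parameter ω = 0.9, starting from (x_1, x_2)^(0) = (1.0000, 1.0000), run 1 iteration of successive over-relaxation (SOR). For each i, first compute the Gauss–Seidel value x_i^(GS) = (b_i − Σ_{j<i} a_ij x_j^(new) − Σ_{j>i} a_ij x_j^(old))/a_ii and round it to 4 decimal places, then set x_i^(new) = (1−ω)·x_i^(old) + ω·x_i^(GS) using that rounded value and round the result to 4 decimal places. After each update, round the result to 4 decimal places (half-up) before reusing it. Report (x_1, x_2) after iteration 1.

Iteration 1:
  x_1: GS value = (-6 - (-4)·1.0000) / (5) = -0.4000;  x_1 ← (1−ω)·1.0000 + ω·-0.4000 = -0.2600
  x_2: GS value = (4 - (-3)·-0.2600) / (-7) = -0.4600;  x_2 ← (1−ω)·1.0000 + ω·-0.4600 = -0.3140

(-0.2600, -0.3140)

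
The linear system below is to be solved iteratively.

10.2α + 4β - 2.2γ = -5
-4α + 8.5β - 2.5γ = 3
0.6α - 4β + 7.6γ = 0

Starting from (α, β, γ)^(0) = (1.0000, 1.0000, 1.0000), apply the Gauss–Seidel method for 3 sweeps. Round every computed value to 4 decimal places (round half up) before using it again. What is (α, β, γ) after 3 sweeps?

Iteration 1:
  α = (-5 - (4)·1.0000 - (-2.2)·1.0000) / (10.2) = -0.6667
  β = (3 - (-4)·-0.6667 - (-2.5)·1.0000) / (8.5) = 0.3333
  γ = (0 - (0.6)·-0.6667 - (-4)·0.3333) / (7.6) = 0.2281
Iteration 2:
  α = (-5 - (4)·0.3333 - (-2.2)·0.2281) / (10.2) = -0.5717
  β = (3 - (-4)·-0.5717 - (-2.5)·0.2281) / (8.5) = 0.1510
  γ = (0 - (0.6)·-0.5717 - (-4)·0.1510) / (7.6) = 0.1246
Iteration 3:
  α = (-5 - (4)·0.1510 - (-2.2)·0.1246) / (10.2) = -0.5225
  β = (3 - (-4)·-0.5225 - (-2.5)·0.1246) / (8.5) = 0.1437
  γ = (0 - (0.6)·-0.5225 - (-4)·0.1437) / (7.6) = 0.1169

(-0.5225, 0.1437, 0.1169)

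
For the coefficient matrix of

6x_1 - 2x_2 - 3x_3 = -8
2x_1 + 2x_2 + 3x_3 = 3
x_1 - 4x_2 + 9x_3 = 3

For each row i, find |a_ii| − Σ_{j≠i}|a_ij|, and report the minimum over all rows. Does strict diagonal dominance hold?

-3

row 1: |6| − (2+3) = 1
row 2: |2| − (2+3) = -3
row 3: |9| − (1+4) = 4
minimum over rows = -3 → not strictly diagonally dominant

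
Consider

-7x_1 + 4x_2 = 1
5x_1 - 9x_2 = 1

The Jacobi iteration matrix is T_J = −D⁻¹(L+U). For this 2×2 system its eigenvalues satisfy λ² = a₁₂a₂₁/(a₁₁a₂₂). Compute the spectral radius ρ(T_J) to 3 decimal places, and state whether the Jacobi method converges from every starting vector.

a₁₂a₂₁/(a₁₁a₂₂) = (4)·(5) / ((-7)·(-9)) = 0.317460
ρ = √|0.317460| = √0.317460 = 0.563
ρ < 1, so Jacobi converges

0.563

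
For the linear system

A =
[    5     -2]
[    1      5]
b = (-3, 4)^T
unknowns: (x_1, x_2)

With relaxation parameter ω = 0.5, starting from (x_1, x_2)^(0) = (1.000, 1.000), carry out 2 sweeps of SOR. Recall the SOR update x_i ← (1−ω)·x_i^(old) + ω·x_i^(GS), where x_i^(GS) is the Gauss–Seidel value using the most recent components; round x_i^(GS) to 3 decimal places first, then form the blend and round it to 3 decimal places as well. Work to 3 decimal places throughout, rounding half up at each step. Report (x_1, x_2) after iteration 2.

(0.072, 0.823)

Iteration 1:
  x_1: GS value = (-3 - (-2)·1.000) / (5) = -0.200;  x_1 ← (1−ω)·1.000 + ω·-0.200 = 0.400
  x_2: GS value = (4 - (1)·0.400) / (5) = 0.720;  x_2 ← (1−ω)·1.000 + ω·0.720 = 0.860
Iteration 2:
  x_1: GS value = (-3 - (-2)·0.860) / (5) = -0.256;  x_1 ← (1−ω)·0.400 + ω·-0.256 = 0.072
  x_2: GS value = (4 - (1)·0.072) / (5) = 0.786;  x_2 ← (1−ω)·0.860 + ω·0.786 = 0.823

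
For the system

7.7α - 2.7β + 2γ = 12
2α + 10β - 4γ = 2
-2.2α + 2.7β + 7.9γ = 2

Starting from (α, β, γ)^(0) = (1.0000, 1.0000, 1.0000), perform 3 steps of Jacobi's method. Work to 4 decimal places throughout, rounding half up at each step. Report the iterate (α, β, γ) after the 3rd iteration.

(1.3900, 0.1004, 0.7309)

Iteration 1:
  α = (12 - (-2.7)·1.0000 - (2)·1.0000) / (7.7) = 1.6494
  β = (2 - (2)·1.0000 - (-4)·1.0000) / (10) = 0.4000
  γ = (2 - (-2.2)·1.0000 - (2.7)·1.0000) / (7.9) = 0.1899
Iteration 2:
  α = (12 - (-2.7)·0.4000 - (2)·0.1899) / (7.7) = 1.6494
  β = (2 - (2)·1.6494 - (-4)·0.1899) / (10) = -0.0539
  γ = (2 - (-2.2)·1.6494 - (2.7)·0.4000) / (7.9) = 0.5758
Iteration 3:
  α = (12 - (-2.7)·-0.0539 - (2)·0.5758) / (7.7) = 1.3900
  β = (2 - (2)·1.6494 - (-4)·0.5758) / (10) = 0.1004
  γ = (2 - (-2.2)·1.6494 - (2.7)·-0.0539) / (7.9) = 0.7309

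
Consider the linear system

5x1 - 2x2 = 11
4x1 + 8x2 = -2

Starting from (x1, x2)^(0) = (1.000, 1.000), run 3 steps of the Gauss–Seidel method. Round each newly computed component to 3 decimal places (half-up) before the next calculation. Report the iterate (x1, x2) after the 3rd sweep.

Iteration 1:
  x1 = (11 - (-2)·1.000) / (5) = 2.600
  x2 = (-2 - (4)·2.600) / (8) = -1.550
Iteration 2:
  x1 = (11 - (-2)·-1.550) / (5) = 1.580
  x2 = (-2 - (4)·1.580) / (8) = -1.040
Iteration 3:
  x1 = (11 - (-2)·-1.040) / (5) = 1.784
  x2 = (-2 - (4)·1.784) / (8) = -1.142

(1.784, -1.142)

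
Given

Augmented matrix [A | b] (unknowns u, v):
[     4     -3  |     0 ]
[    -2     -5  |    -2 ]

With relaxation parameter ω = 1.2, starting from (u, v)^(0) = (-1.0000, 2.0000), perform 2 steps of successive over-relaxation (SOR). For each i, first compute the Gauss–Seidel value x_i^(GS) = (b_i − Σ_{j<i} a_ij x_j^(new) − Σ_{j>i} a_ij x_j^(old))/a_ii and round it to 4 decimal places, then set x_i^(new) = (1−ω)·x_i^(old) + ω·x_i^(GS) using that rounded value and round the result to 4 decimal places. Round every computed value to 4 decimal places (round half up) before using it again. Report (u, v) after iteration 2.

Iteration 1:
  u: GS value = (0 - (-3)·2.0000) / (4) = 1.5000;  u ← (1−ω)·-1.0000 + ω·1.5000 = 2.0000
  v: GS value = (-2 - (-2)·2.0000) / (-5) = -0.4000;  v ← (1−ω)·2.0000 + ω·-0.4000 = -0.8800
Iteration 2:
  u: GS value = (0 - (-3)·-0.8800) / (4) = -0.6600;  u ← (1−ω)·2.0000 + ω·-0.6600 = -1.1920
  v: GS value = (-2 - (-2)·-1.1920) / (-5) = 0.8768;  v ← (1−ω)·-0.8800 + ω·0.8768 = 1.2282

(-1.1920, 1.2282)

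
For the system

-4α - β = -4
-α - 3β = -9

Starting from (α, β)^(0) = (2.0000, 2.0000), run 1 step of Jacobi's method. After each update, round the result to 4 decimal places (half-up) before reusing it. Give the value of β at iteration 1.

2.3333

Iteration 1:
  α = (-4 - (-1)·2.0000) / (-4) = 0.5000
  β = (-9 - (-1)·2.0000) / (-3) = 2.3333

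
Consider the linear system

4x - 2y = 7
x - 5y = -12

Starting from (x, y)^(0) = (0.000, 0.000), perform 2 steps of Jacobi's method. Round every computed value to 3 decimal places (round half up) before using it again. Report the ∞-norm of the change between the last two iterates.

Iteration 1:
  x = (7 - (-2)·0.000) / (4) = 1.750
  y = (-12 - (1)·0.000) / (-5) = 2.400
Iteration 2:
  x = (7 - (-2)·2.400) / (4) = 2.950
  y = (-12 - (1)·1.750) / (-5) = 2.750
Change: (1.200, 0.350) → max |·| = 1.200

1.200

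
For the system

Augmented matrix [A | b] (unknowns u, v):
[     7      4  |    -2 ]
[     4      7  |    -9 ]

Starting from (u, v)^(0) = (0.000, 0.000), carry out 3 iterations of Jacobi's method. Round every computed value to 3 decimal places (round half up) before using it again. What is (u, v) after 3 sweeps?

Iteration 1:
  u = (-2 - (4)·0.000) / (7) = -0.286
  v = (-9 - (4)·0.000) / (7) = -1.286
Iteration 2:
  u = (-2 - (4)·-1.286) / (7) = 0.449
  v = (-9 - (4)·-0.286) / (7) = -1.122
Iteration 3:
  u = (-2 - (4)·-1.122) / (7) = 0.355
  v = (-9 - (4)·0.449) / (7) = -1.542

(0.355, -1.542)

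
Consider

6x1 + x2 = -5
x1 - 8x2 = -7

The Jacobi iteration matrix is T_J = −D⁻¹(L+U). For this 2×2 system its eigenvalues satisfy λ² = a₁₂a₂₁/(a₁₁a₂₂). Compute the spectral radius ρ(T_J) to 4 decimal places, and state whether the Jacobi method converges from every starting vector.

0.1443

a₁₂a₂₁/(a₁₁a₂₂) = (1)·(1) / ((6)·(-8)) = -0.020833
ρ = √|-0.020833| = √0.020833 = 0.1443
ρ < 1, so Jacobi converges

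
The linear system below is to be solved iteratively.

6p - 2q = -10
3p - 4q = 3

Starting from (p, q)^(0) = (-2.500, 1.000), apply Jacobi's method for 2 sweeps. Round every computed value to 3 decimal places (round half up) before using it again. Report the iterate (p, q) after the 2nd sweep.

Iteration 1:
  p = (-10 - (-2)·1.000) / (6) = -1.333
  q = (3 - (3)·-2.500) / (-4) = -2.625
Iteration 2:
  p = (-10 - (-2)·-2.625) / (6) = -2.542
  q = (3 - (3)·-1.333) / (-4) = -1.750

(-2.542, -1.750)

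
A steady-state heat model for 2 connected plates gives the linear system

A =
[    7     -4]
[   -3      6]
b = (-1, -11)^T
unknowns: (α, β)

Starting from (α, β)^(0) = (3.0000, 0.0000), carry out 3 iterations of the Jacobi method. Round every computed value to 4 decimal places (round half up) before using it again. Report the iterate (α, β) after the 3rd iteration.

(-1.2313, -2.0000)

Iteration 1:
  α = (-1 - (-4)·0.0000) / (7) = -0.1429
  β = (-11 - (-3)·3.0000) / (6) = -0.3333
Iteration 2:
  α = (-1 - (-4)·-0.3333) / (7) = -0.3333
  β = (-11 - (-3)·-0.1429) / (6) = -1.9048
Iteration 3:
  α = (-1 - (-4)·-1.9048) / (7) = -1.2313
  β = (-11 - (-3)·-0.3333) / (6) = -2.0000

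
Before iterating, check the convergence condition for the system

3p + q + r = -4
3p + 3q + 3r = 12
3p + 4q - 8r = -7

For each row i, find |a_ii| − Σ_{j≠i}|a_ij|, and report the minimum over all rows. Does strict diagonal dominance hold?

row 1: |3| − (1+1) = 1
row 2: |3| − (3+3) = -3
row 3: |-8| − (3+4) = 1
minimum over rows = -3 → not strictly diagonally dominant

-3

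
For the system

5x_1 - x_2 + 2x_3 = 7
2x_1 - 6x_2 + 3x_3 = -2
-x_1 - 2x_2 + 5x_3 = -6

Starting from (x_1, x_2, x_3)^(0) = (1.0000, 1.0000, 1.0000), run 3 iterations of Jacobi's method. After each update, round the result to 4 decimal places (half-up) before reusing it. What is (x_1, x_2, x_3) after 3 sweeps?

Iteration 1:
  x_1 = (7 - (-1)·1.0000 - (2)·1.0000) / (5) = 1.2000
  x_2 = (-2 - (2)·1.0000 - (3)·1.0000) / (-6) = 1.1667
  x_3 = (-6 - (-1)·1.0000 - (-2)·1.0000) / (5) = -0.6000
Iteration 2:
  x_1 = (7 - (-1)·1.1667 - (2)·-0.6000) / (5) = 1.8733
  x_2 = (-2 - (2)·1.2000 - (3)·-0.6000) / (-6) = 0.4333
  x_3 = (-6 - (-1)·1.2000 - (-2)·1.1667) / (5) = -0.4933
Iteration 3:
  x_1 = (7 - (-1)·0.4333 - (2)·-0.4933) / (5) = 1.6840
  x_2 = (-2 - (2)·1.8733 - (3)·-0.4933) / (-6) = 0.7111
  x_3 = (-6 - (-1)·1.8733 - (-2)·0.4333) / (5) = -0.6520

(1.6840, 0.7111, -0.6520)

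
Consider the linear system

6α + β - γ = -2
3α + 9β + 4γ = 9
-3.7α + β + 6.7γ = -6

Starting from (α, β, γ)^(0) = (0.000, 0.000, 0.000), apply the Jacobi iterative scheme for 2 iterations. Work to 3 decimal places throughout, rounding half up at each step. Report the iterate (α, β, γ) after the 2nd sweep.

(-0.649, 1.509, -1.229)

Iteration 1:
  α = (-2 - (1)·0.000 - (-1)·0.000) / (6) = -0.333
  β = (9 - (3)·0.000 - (4)·0.000) / (9) = 1.000
  γ = (-6 - (-3.7)·0.000 - (1)·0.000) / (6.7) = -0.896
Iteration 2:
  α = (-2 - (1)·1.000 - (-1)·-0.896) / (6) = -0.649
  β = (9 - (3)·-0.333 - (4)·-0.896) / (9) = 1.509
  γ = (-6 - (-3.7)·-0.333 - (1)·1.000) / (6.7) = -1.229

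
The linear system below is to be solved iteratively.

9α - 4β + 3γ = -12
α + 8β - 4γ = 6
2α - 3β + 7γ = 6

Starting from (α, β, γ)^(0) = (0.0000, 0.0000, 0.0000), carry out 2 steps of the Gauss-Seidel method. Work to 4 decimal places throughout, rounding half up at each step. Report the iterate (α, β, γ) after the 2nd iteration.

(-1.4696, 1.7492, 2.0267)

Iteration 1:
  α = (-12 - (-4)·0.0000 - (3)·0.0000) / (9) = -1.3333
  β = (6 - (1)·-1.3333 - (-4)·0.0000) / (8) = 0.9167
  γ = (6 - (2)·-1.3333 - (-3)·0.9167) / (7) = 1.6310
Iteration 2:
  α = (-12 - (-4)·0.9167 - (3)·1.6310) / (9) = -1.4696
  β = (6 - (1)·-1.4696 - (-4)·1.6310) / (8) = 1.7492
  γ = (6 - (2)·-1.4696 - (-3)·1.7492) / (7) = 2.0267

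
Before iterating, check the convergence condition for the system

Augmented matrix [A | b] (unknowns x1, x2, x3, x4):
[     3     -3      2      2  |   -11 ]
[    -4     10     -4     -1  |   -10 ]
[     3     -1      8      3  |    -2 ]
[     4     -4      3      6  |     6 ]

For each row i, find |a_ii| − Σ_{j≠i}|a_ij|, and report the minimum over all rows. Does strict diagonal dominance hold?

row 1: |3| − (3+2+2) = -4
row 2: |10| − (4+4+1) = 1
row 3: |8| − (3+1+3) = 1
row 4: |6| − (4+4+3) = -5
minimum over rows = -5 → not strictly diagonally dominant

-5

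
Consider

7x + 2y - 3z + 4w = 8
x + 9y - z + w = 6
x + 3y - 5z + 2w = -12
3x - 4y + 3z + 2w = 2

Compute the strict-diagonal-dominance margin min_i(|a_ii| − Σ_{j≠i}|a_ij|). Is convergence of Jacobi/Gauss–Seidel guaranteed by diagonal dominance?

-8

row 1: |7| − (2+3+4) = -2
row 2: |9| − (1+1+1) = 6
row 3: |-5| − (1+3+2) = -1
row 4: |2| − (3+4+3) = -8
minimum over rows = -8 → not strictly diagonally dominant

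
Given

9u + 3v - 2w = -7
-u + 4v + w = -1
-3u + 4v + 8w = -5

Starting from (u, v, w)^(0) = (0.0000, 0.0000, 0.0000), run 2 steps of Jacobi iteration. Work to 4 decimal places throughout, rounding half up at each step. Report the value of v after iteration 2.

-0.2882

Iteration 1:
  u = (-7 - (3)·0.0000 - (-2)·0.0000) / (9) = -0.7778
  v = (-1 - (-1)·0.0000 - (1)·0.0000) / (4) = -0.2500
  w = (-5 - (-3)·0.0000 - (4)·0.0000) / (8) = -0.6250
Iteration 2:
  u = (-7 - (3)·-0.2500 - (-2)·-0.6250) / (9) = -0.8333
  v = (-1 - (-1)·-0.7778 - (1)·-0.6250) / (4) = -0.2882
  w = (-5 - (-3)·-0.7778 - (4)·-0.2500) / (8) = -0.7917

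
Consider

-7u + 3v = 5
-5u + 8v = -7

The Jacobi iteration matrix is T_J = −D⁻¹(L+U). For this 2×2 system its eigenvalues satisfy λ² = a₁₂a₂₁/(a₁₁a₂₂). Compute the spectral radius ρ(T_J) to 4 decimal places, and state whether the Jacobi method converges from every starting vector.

0.5175

a₁₂a₂₁/(a₁₁a₂₂) = (3)·(-5) / ((-7)·(8)) = 0.267857
ρ = √|0.267857| = √0.267857 = 0.5175
ρ < 1, so Jacobi converges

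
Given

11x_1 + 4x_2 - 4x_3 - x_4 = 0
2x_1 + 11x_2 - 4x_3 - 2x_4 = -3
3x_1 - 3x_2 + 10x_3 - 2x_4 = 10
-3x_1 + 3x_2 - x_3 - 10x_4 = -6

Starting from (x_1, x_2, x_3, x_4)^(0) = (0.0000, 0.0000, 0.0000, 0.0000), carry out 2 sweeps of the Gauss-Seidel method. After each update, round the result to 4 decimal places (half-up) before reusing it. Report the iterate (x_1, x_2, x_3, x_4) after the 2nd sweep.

(0.4718, 0.0529, 0.9596, 0.3784)

Iteration 1:
  x_1 = (0 - (4)·0.0000 - (-4)·0.0000 - (-1)·0.0000) / (11) = 0.0000
  x_2 = (-3 - (2)·0.0000 - (-4)·0.0000 - (-2)·0.0000) / (11) = -0.2727
  x_3 = (10 - (3)·0.0000 - (-3)·-0.2727 - (-2)·0.0000) / (10) = 0.9182
  x_4 = (-6 - (-3)·0.0000 - (3)·-0.2727 - (-1)·0.9182) / (-10) = 0.4264
Iteration 2:
  x_1 = (0 - (4)·-0.2727 - (-4)·0.9182 - (-1)·0.4264) / (11) = 0.4718
  x_2 = (-3 - (2)·0.4718 - (-4)·0.9182 - (-2)·0.4264) / (11) = 0.0529
  x_3 = (10 - (3)·0.4718 - (-3)·0.0529 - (-2)·0.4264) / (10) = 0.9596
  x_4 = (-6 - (-3)·0.4718 - (3)·0.0529 - (-1)·0.9596) / (-10) = 0.3784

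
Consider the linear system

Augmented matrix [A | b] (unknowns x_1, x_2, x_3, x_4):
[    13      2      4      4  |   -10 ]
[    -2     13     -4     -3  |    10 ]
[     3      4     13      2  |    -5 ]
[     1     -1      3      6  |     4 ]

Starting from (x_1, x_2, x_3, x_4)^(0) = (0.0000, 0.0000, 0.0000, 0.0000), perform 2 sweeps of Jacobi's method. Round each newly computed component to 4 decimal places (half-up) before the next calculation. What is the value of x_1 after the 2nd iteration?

Iteration 1:
  x_1 = (-10 - (2)·0.0000 - (4)·0.0000 - (4)·0.0000) / (13) = -0.7692
  x_2 = (10 - (-2)·0.0000 - (-4)·0.0000 - (-3)·0.0000) / (13) = 0.7692
  x_3 = (-5 - (3)·0.0000 - (4)·0.0000 - (2)·0.0000) / (13) = -0.3846
  x_4 = (4 - (1)·0.0000 - (-1)·0.0000 - (3)·0.0000) / (6) = 0.6667
Iteration 2:
  x_1 = (-10 - (2)·0.7692 - (4)·-0.3846 - (4)·0.6667) / (13) = -0.9744
  x_2 = (10 - (-2)·-0.7692 - (-4)·-0.3846 - (-3)·0.6667) / (13) = 0.6864
  x_3 = (-5 - (3)·-0.7692 - (4)·0.7692 - (2)·0.6667) / (13) = -0.5464
  x_4 = (4 - (1)·-0.7692 - (-1)·0.7692 - (3)·-0.3846) / (6) = 1.1154

-0.9744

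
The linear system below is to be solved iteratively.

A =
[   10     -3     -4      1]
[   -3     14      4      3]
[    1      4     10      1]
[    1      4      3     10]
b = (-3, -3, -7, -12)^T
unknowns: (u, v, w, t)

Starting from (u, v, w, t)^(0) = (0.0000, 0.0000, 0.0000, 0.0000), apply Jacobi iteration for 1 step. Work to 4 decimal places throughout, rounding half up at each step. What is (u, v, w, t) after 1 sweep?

(-0.3000, -0.2143, -0.7000, -1.2000)

Iteration 1:
  u = (-3 - (-3)·0.0000 - (-4)·0.0000 - (1)·0.0000) / (10) = -0.3000
  v = (-3 - (-3)·0.0000 - (4)·0.0000 - (3)·0.0000) / (14) = -0.2143
  w = (-7 - (1)·0.0000 - (4)·0.0000 - (1)·0.0000) / (10) = -0.7000
  t = (-12 - (1)·0.0000 - (4)·0.0000 - (3)·0.0000) / (10) = -1.2000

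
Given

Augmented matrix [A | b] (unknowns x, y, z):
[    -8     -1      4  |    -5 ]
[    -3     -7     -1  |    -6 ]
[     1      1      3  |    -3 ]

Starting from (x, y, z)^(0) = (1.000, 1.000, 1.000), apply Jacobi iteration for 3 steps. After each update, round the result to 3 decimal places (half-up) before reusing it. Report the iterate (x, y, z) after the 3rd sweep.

(-0.173, 1.166, -1.141)

Iteration 1:
  x = (-5 - (-1)·1.000 - (4)·1.000) / (-8) = 1.000
  y = (-6 - (-3)·1.000 - (-1)·1.000) / (-7) = 0.286
  z = (-3 - (1)·1.000 - (1)·1.000) / (3) = -1.667
Iteration 2:
  x = (-5 - (-1)·0.286 - (4)·-1.667) / (-8) = -0.244
  y = (-6 - (-3)·1.000 - (-1)·-1.667) / (-7) = 0.667
  z = (-3 - (1)·1.000 - (1)·0.286) / (3) = -1.429
Iteration 3:
  x = (-5 - (-1)·0.667 - (4)·-1.429) / (-8) = -0.173
  y = (-6 - (-3)·-0.244 - (-1)·-1.429) / (-7) = 1.166
  z = (-3 - (1)·-0.244 - (1)·0.667) / (3) = -1.141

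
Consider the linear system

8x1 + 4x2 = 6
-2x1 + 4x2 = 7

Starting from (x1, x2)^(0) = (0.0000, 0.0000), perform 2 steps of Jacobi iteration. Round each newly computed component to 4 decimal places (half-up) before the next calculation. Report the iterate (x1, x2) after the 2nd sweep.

Iteration 1:
  x1 = (6 - (4)·0.0000) / (8) = 0.7500
  x2 = (7 - (-2)·0.0000) / (4) = 1.7500
Iteration 2:
  x1 = (6 - (4)·1.7500) / (8) = -0.1250
  x2 = (7 - (-2)·0.7500) / (4) = 2.1250

(-0.1250, 2.1250)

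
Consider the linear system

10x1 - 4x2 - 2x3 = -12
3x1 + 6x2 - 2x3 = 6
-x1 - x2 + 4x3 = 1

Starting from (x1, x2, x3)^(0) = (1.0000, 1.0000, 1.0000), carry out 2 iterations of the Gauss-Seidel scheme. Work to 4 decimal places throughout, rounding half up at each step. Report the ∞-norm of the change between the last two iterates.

0.2414

Iteration 1:
  x1 = (-12 - (-4)·1.0000 - (-2)·1.0000) / (10) = -0.6000
  x2 = (6 - (3)·-0.6000 - (-2)·1.0000) / (6) = 1.6333
  x3 = (1 - (-1)·-0.6000 - (-1)·1.6333) / (4) = 0.5083
Iteration 2:
  x1 = (-12 - (-4)·1.6333 - (-2)·0.5083) / (10) = -0.4450
  x2 = (6 - (3)·-0.4450 - (-2)·0.5083) / (6) = 1.3919
  x3 = (1 - (-1)·-0.4450 - (-1)·1.3919) / (4) = 0.4867
Change: (0.1550, -0.2414, -0.0216) → max |·| = 0.2414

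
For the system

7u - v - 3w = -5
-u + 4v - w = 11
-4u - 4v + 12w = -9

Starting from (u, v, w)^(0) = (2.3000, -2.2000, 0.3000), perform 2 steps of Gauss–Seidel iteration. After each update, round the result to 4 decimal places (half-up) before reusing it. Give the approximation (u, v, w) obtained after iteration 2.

Iteration 1:
  u = (-5 - (-1)·-2.2000 - (-3)·0.3000) / (7) = -0.9000
  v = (11 - (-1)·-0.9000 - (-1)·0.3000) / (4) = 2.6000
  w = (-9 - (-4)·-0.9000 - (-4)·2.6000) / (12) = -0.1833
Iteration 2:
  u = (-5 - (-1)·2.6000 - (-3)·-0.1833) / (7) = -0.4214
  v = (11 - (-1)·-0.4214 - (-1)·-0.1833) / (4) = 2.5988
  w = (-9 - (-4)·-0.4214 - (-4)·2.5988) / (12) = -0.0242

(-0.4214, 2.5988, -0.0242)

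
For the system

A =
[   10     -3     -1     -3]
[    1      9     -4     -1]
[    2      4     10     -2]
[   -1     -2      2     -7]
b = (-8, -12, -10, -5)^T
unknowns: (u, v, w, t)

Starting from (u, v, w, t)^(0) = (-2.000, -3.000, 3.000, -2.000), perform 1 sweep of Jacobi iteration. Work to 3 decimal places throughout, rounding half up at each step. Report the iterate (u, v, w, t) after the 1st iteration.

(-2.000, 0.000, 0.200, 2.714)

Iteration 1:
  u = (-8 - (-3)·-3.000 - (-1)·3.000 - (-3)·-2.000) / (10) = -2.000
  v = (-12 - (1)·-2.000 - (-4)·3.000 - (-1)·-2.000) / (9) = 0.000
  w = (-10 - (2)·-2.000 - (4)·-3.000 - (-2)·-2.000) / (10) = 0.200
  t = (-5 - (-1)·-2.000 - (-2)·-3.000 - (2)·3.000) / (-7) = 2.714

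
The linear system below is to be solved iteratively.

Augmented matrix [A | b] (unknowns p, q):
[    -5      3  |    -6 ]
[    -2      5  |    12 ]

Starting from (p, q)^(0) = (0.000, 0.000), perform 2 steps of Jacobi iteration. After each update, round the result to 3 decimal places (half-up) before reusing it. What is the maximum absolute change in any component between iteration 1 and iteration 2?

Iteration 1:
  p = (-6 - (3)·0.000) / (-5) = 1.200
  q = (12 - (-2)·0.000) / (5) = 2.400
Iteration 2:
  p = (-6 - (3)·2.400) / (-5) = 2.640
  q = (12 - (-2)·1.200) / (5) = 2.880
Change: (1.440, 0.480) → max |·| = 1.440

1.440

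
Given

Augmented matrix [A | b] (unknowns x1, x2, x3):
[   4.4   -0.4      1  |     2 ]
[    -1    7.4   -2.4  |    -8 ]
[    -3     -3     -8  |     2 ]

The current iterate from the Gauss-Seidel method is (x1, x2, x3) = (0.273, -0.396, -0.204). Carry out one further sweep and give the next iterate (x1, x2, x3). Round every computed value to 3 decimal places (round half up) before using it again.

(0.465, -1.084, -0.018)

One sweep:
  x1 = (2 - (-0.4)·-0.396 - (1)·-0.204) / (4.4) = 0.465
  x2 = (-8 - (-1)·0.465 - (-2.4)·-0.204) / (7.4) = -1.084
  x3 = (2 - (-3)·0.465 - (-3)·-1.084) / (-8) = -0.018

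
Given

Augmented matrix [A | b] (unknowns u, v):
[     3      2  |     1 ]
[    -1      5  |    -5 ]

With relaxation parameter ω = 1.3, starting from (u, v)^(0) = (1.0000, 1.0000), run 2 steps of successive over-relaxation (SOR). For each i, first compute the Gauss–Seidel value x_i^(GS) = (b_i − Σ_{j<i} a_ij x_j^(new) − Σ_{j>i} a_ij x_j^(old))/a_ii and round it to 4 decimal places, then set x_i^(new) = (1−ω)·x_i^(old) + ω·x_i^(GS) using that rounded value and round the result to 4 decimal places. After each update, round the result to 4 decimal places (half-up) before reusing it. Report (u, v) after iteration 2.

(2.2052, -0.1895)

Iteration 1:
  u: GS value = (1 - (2)·1.0000) / (3) = -0.3333;  u ← (1−ω)·1.0000 + ω·-0.3333 = -0.7333
  v: GS value = (-5 - (-1)·-0.7333) / (5) = -1.1467;  v ← (1−ω)·1.0000 + ω·-1.1467 = -1.7907
Iteration 2:
  u: GS value = (1 - (2)·-1.7907) / (3) = 1.5271;  u ← (1−ω)·-0.7333 + ω·1.5271 = 2.2052
  v: GS value = (-5 - (-1)·2.2052) / (5) = -0.5590;  v ← (1−ω)·-1.7907 + ω·-0.5590 = -0.1895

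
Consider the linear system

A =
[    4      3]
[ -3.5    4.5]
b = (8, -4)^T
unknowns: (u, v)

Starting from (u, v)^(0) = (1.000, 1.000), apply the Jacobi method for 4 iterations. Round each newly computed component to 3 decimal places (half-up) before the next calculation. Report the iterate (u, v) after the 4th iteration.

(1.452, 0.618)

Iteration 1:
  u = (8 - (3)·1.000) / (4) = 1.250
  v = (-4 - (-3.5)·1.000) / (4.5) = -0.111
Iteration 2:
  u = (8 - (3)·-0.111) / (4) = 2.083
  v = (-4 - (-3.5)·1.250) / (4.5) = 0.083
Iteration 3:
  u = (8 - (3)·0.083) / (4) = 1.938
  v = (-4 - (-3.5)·2.083) / (4.5) = 0.731
Iteration 4:
  u = (8 - (3)·0.731) / (4) = 1.452
  v = (-4 - (-3.5)·1.938) / (4.5) = 0.618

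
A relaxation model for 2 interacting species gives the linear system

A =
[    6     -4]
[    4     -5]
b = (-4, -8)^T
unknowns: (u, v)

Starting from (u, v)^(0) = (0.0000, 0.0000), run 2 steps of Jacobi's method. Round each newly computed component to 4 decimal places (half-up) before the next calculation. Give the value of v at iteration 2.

Iteration 1:
  u = (-4 - (-4)·0.0000) / (6) = -0.6667
  v = (-8 - (4)·0.0000) / (-5) = 1.6000
Iteration 2:
  u = (-4 - (-4)·1.6000) / (6) = 0.4000
  v = (-8 - (4)·-0.6667) / (-5) = 1.0666

1.0666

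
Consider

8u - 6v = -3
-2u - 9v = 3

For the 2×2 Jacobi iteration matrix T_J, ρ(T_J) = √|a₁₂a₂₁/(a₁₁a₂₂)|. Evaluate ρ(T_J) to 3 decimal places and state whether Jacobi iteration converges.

a₁₂a₂₁/(a₁₁a₂₂) = (-6)·(-2) / ((8)·(-9)) = -0.166667
ρ = √|-0.166667| = √0.166667 = 0.408
ρ < 1, so Jacobi converges

0.408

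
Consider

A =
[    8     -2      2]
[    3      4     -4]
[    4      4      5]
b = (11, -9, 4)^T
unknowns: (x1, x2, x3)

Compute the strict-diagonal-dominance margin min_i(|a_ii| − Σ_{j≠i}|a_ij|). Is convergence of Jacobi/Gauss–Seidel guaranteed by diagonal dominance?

row 1: |8| − (2+2) = 4
row 2: |4| − (3+4) = -3
row 3: |5| − (4+4) = -3
minimum over rows = -3 → not strictly diagonally dominant

-3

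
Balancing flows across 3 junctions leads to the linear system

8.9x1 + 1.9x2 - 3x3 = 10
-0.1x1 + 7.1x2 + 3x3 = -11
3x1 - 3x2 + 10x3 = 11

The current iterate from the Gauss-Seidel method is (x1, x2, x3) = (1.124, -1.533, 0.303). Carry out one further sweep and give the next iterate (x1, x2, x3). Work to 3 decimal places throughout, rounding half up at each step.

(1.553, -1.655, 0.138)

One sweep:
  x1 = (10 - (1.9)·-1.533 - (-3)·0.303) / (8.9) = 1.553
  x2 = (-11 - (-0.1)·1.553 - (3)·0.303) / (7.1) = -1.655
  x3 = (11 - (3)·1.553 - (-3)·-1.655) / (10) = 0.138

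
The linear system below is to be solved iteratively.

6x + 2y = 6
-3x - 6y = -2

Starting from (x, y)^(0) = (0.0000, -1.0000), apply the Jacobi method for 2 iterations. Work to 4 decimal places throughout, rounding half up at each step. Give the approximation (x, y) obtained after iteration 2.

Iteration 1:
  x = (6 - (2)·-1.0000) / (6) = 1.3333
  y = (-2 - (-3)·0.0000) / (-6) = 0.3333
Iteration 2:
  x = (6 - (2)·0.3333) / (6) = 0.8889
  y = (-2 - (-3)·1.3333) / (-6) = -0.3333

(0.8889, -0.3333)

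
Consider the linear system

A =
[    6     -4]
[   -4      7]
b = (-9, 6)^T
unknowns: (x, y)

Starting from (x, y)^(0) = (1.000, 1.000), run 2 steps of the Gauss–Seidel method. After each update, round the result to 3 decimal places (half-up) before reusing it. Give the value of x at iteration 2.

-1.246

Iteration 1:
  x = (-9 - (-4)·1.000) / (6) = -0.833
  y = (6 - (-4)·-0.833) / (7) = 0.381
Iteration 2:
  x = (-9 - (-4)·0.381) / (6) = -1.246
  y = (6 - (-4)·-1.246) / (7) = 0.145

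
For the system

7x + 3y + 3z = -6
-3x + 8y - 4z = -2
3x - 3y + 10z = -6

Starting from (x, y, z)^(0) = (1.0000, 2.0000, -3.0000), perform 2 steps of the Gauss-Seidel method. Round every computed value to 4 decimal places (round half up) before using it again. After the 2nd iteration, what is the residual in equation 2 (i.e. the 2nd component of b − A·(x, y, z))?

0.5446

Iteration 1:
  x = (-6 - (3)·2.0000 - (3)·-3.0000) / (7) = -0.4286
  y = (-2 - (-3)·-0.4286 - (-4)·-3.0000) / (8) = -1.9107
  z = (-6 - (3)·-0.4286 - (-3)·-1.9107) / (10) = -1.0446
Iteration 2:
  x = (-6 - (3)·-1.9107 - (3)·-1.0446) / (7) = 0.4094
  y = (-2 - (-3)·0.4094 - (-4)·-1.0446) / (8) = -0.6188
  z = (-6 - (3)·0.4094 - (-3)·-0.6188) / (10) = -0.9085
Residual b − A·x = (-4.2839, 0.5446, 0.0004)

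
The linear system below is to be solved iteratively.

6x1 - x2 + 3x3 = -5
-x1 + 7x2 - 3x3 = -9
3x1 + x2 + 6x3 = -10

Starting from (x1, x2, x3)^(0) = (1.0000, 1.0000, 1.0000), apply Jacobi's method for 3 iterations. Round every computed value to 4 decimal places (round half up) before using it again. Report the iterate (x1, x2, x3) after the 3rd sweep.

(-0.7599, -1.6684, -1.3651)

Iteration 1:
  x1 = (-5 - (-1)·1.0000 - (3)·1.0000) / (6) = -1.1667
  x2 = (-9 - (-1)·1.0000 - (-3)·1.0000) / (7) = -0.7143
  x3 = (-10 - (3)·1.0000 - (1)·1.0000) / (6) = -2.3333
Iteration 2:
  x1 = (-5 - (-1)·-0.7143 - (3)·-2.3333) / (6) = 0.2143
  x2 = (-9 - (-1)·-1.1667 - (-3)·-2.3333) / (7) = -2.4524
  x3 = (-10 - (3)·-1.1667 - (1)·-0.7143) / (6) = -0.9643
Iteration 3:
  x1 = (-5 - (-1)·-2.4524 - (3)·-0.9643) / (6) = -0.7599
  x2 = (-9 - (-1)·0.2143 - (-3)·-0.9643) / (7) = -1.6684
  x3 = (-10 - (3)·0.2143 - (1)·-2.4524) / (6) = -1.3651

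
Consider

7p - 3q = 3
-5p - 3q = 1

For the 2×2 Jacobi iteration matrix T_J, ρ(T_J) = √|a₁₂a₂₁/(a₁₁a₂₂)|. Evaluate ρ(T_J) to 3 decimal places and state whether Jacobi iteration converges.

a₁₂a₂₁/(a₁₁a₂₂) = (-3)·(-5) / ((7)·(-3)) = -0.714286
ρ = √|-0.714286| = √0.714286 = 0.845
ρ < 1, so Jacobi converges

0.845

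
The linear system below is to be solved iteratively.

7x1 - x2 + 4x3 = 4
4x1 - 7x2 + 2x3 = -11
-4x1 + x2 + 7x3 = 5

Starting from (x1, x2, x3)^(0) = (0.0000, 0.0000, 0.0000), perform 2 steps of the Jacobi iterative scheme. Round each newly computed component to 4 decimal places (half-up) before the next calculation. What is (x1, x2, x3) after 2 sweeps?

Iteration 1:
  x1 = (4 - (-1)·0.0000 - (4)·0.0000) / (7) = 0.5714
  x2 = (-11 - (4)·0.0000 - (2)·0.0000) / (-7) = 1.5714
  x3 = (5 - (-4)·0.0000 - (1)·0.0000) / (7) = 0.7143
Iteration 2:
  x1 = (4 - (-1)·1.5714 - (4)·0.7143) / (7) = 0.3877
  x2 = (-11 - (4)·0.5714 - (2)·0.7143) / (-7) = 2.1020
  x3 = (5 - (-4)·0.5714 - (1)·1.5714) / (7) = 0.8163

(0.3877, 2.1020, 0.8163)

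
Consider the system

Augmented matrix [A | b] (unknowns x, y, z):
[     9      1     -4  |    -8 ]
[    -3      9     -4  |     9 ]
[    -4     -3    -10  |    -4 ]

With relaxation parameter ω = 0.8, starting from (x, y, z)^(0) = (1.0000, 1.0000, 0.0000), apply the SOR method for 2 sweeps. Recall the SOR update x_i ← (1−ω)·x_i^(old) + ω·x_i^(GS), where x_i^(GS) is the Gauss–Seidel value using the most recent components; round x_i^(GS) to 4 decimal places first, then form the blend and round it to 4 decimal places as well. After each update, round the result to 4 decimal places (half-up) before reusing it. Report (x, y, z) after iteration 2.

Iteration 1:
  x: GS value = (-8 - (1)·1.0000 - (-4)·0.0000) / (9) = -1.0000;  x ← (1−ω)·1.0000 + ω·-1.0000 = -0.6000
  y: GS value = (9 - (-3)·-0.6000 - (-4)·0.0000) / (9) = 0.8000;  y ← (1−ω)·1.0000 + ω·0.8000 = 0.8400
  z: GS value = (-4 - (-4)·-0.6000 - (-3)·0.8400) / (-10) = 0.3880;  z ← (1−ω)·0.0000 + ω·0.3880 = 0.3104
Iteration 2:
  x: GS value = (-8 - (1)·0.8400 - (-4)·0.3104) / (9) = -0.8443;  x ← (1−ω)·-0.6000 + ω·-0.8443 = -0.7954
  y: GS value = (9 - (-3)·-0.7954 - (-4)·0.3104) / (9) = 0.8728;  y ← (1−ω)·0.8400 + ω·0.8728 = 0.8662
  z: GS value = (-4 - (-4)·-0.7954 - (-3)·0.8662) / (-10) = 0.4583;  z ← (1−ω)·0.3104 + ω·0.4583 = 0.4287

(-0.7954, 0.8662, 0.4287)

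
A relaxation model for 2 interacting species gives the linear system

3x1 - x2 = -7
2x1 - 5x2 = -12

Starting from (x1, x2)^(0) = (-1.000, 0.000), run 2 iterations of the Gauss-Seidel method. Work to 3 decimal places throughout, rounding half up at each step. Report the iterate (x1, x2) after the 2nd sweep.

(-1.844, 1.662)

Iteration 1:
  x1 = (-7 - (-1)·0.000) / (3) = -2.333
  x2 = (-12 - (2)·-2.333) / (-5) = 1.467
Iteration 2:
  x1 = (-7 - (-1)·1.467) / (3) = -1.844
  x2 = (-12 - (2)·-1.844) / (-5) = 1.662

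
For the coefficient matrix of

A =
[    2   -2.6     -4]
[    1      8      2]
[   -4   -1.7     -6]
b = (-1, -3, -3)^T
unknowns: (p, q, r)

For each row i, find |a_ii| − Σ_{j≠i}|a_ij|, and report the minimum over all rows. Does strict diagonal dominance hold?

row 1: |2| − (2.6+4) = -4.6
row 2: |8| − (1+2) = 5
row 3: |-6| − (4+1.7) = 0.3
minimum over rows = -4.6 → not strictly diagonally dominant

-4.6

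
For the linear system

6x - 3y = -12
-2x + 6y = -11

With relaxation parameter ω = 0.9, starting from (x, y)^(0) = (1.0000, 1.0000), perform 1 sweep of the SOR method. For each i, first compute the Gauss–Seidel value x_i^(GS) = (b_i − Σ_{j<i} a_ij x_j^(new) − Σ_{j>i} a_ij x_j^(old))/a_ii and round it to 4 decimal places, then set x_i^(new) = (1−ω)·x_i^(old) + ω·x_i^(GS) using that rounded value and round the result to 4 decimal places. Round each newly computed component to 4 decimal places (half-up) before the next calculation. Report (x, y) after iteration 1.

Iteration 1:
  x: GS value = (-12 - (-3)·1.0000) / (6) = -1.5000;  x ← (1−ω)·1.0000 + ω·-1.5000 = -1.2500
  y: GS value = (-11 - (-2)·-1.2500) / (6) = -2.2500;  y ← (1−ω)·1.0000 + ω·-2.2500 = -1.9250

(-1.2500, -1.9250)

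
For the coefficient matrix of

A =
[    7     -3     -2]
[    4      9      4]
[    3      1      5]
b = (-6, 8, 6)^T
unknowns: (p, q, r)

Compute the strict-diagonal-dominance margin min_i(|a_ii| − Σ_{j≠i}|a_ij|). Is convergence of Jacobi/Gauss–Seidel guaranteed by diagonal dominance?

1

row 1: |7| − (3+2) = 2
row 2: |9| − (4+4) = 1
row 3: |5| − (3+1) = 1
minimum over rows = 1 → strictly diagonally dominant (convergence guaranteed)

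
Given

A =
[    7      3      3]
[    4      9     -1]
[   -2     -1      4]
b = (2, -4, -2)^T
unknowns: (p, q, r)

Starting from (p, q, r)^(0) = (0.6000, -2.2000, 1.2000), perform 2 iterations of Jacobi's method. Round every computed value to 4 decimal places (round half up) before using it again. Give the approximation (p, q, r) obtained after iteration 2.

(0.8548, -0.8452, -0.2873)

Iteration 1:
  p = (2 - (3)·-2.2000 - (3)·1.2000) / (7) = 0.7143
  q = (-4 - (4)·0.6000 - (-1)·1.2000) / (9) = -0.5778
  r = (-2 - (-2)·0.6000 - (-1)·-2.2000) / (4) = -0.7500
Iteration 2:
  p = (2 - (3)·-0.5778 - (3)·-0.7500) / (7) = 0.8548
  q = (-4 - (4)·0.7143 - (-1)·-0.7500) / (9) = -0.8452
  r = (-2 - (-2)·0.7143 - (-1)·-0.5778) / (4) = -0.2873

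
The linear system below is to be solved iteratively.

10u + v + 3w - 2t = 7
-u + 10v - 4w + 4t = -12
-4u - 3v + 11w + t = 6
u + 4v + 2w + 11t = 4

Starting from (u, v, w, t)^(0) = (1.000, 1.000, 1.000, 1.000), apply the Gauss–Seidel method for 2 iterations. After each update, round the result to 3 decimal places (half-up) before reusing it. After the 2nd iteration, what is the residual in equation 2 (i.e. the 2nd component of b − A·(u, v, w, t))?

Iteration 1:
  u = (7 - (1)·1.000 - (3)·1.000 - (-2)·1.000) / (10) = 0.500
  v = (-12 - (-1)·0.500 - (-4)·1.000 - (4)·1.000) / (10) = -1.150
  w = (6 - (-4)·0.500 - (-3)·-1.150 - (1)·1.000) / (11) = 0.323
  t = (4 - (1)·0.500 - (4)·-1.150 - (2)·0.323) / (11) = 0.678
Iteration 2:
  u = (7 - (1)·-1.150 - (3)·0.323 - (-2)·0.678) / (10) = 0.854
  v = (-12 - (-1)·0.854 - (-4)·0.323 - (4)·0.678) / (10) = -1.257
  w = (6 - (-4)·0.854 - (-3)·-1.257 - (1)·0.678) / (11) = 0.452
  t = (4 - (1)·0.854 - (4)·-1.257 - (2)·0.452) / (11) = 0.661
Residual b − A·x = (-0.317, 0.588, 0.012, -0.001)

0.588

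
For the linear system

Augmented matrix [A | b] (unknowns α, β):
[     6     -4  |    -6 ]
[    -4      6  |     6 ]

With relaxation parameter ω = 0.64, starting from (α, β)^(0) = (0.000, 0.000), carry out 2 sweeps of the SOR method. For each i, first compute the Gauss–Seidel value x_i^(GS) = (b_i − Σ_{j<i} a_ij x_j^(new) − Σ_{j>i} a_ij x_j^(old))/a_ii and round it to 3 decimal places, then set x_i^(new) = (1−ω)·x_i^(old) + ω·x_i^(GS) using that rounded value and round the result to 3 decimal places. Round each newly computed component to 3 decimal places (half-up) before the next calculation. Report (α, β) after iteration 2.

(-0.714, 0.467)

Iteration 1:
  α: GS value = (-6 - (-4)·0.000) / (6) = -1.000;  α ← (1−ω)·0.000 + ω·-1.000 = -0.640
  β: GS value = (6 - (-4)·-0.640) / (6) = 0.573;  β ← (1−ω)·0.000 + ω·0.573 = 0.367
Iteration 2:
  α: GS value = (-6 - (-4)·0.367) / (6) = -0.755;  α ← (1−ω)·-0.640 + ω·-0.755 = -0.714
  β: GS value = (6 - (-4)·-0.714) / (6) = 0.524;  β ← (1−ω)·0.367 + ω·0.524 = 0.467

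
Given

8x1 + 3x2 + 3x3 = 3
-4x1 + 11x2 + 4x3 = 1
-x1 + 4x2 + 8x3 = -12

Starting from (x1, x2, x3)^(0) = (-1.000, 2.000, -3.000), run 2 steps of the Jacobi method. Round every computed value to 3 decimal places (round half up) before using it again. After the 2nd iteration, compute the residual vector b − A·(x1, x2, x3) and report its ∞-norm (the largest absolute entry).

Iteration 1:
  x1 = (3 - (3)·2.000 - (3)·-3.000) / (8) = 0.750
  x2 = (1 - (-4)·-1.000 - (4)·-3.000) / (11) = 0.818
  x3 = (-12 - (-1)·-1.000 - (4)·2.000) / (8) = -2.625
Iteration 2:
  x1 = (3 - (3)·0.818 - (3)·-2.625) / (8) = 1.053
  x2 = (1 - (-4)·0.750 - (4)·-2.625) / (11) = 1.318
  x3 = (-12 - (-1)·0.750 - (4)·0.818) / (8) = -1.815
Residual b − A·x = (-3.933, -2.026, -1.699); ∞-norm = 3.933

3.933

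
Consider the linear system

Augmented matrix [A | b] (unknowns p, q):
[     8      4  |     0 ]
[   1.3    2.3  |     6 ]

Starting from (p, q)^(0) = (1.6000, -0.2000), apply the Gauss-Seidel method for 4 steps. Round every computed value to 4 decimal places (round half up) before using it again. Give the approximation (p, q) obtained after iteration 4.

(-1.7749, 3.6119)

Iteration 1:
  p = (0 - (4)·-0.2000) / (8) = 0.1000
  q = (6 - (1.3)·0.1000) / (2.3) = 2.5522
Iteration 2:
  p = (0 - (4)·2.5522) / (8) = -1.2761
  q = (6 - (1.3)·-1.2761) / (2.3) = 3.3300
Iteration 3:
  p = (0 - (4)·3.3300) / (8) = -1.6650
  q = (6 - (1.3)·-1.6650) / (2.3) = 3.5498
Iteration 4:
  p = (0 - (4)·3.5498) / (8) = -1.7749
  q = (6 - (1.3)·-1.7749) / (2.3) = 3.6119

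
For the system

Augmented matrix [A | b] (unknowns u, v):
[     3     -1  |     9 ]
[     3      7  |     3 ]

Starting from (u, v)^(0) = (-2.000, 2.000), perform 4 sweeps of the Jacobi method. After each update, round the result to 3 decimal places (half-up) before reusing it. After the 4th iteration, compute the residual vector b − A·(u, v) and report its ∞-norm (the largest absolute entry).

0.347

Iteration 1:
  u = (9 - (-1)·2.000) / (3) = 3.667
  v = (3 - (3)·-2.000) / (7) = 1.286
Iteration 2:
  u = (9 - (-1)·1.286) / (3) = 3.429
  v = (3 - (3)·3.667) / (7) = -1.143
Iteration 3:
  u = (9 - (-1)·-1.143) / (3) = 2.619
  v = (3 - (3)·3.429) / (7) = -1.041
Iteration 4:
  u = (9 - (-1)·-1.041) / (3) = 2.653
  v = (3 - (3)·2.619) / (7) = -0.694
Residual b − A·x = (0.347, -0.101); ∞-norm = 0.347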